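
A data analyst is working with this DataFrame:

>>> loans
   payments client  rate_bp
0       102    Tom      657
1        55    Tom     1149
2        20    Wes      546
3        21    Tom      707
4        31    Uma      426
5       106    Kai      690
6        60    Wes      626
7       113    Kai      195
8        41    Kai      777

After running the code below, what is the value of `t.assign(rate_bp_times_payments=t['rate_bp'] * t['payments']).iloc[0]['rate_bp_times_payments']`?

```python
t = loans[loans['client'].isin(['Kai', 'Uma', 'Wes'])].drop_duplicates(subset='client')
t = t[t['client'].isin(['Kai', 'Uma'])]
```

13206

filter rows where client in ['Kai', 'Uma', 'Wes']:
   payments client  rate_bp
2        20    Wes      546
4        31    Uma      426
5       106    Kai      690
6        60    Wes      626
7       113    Kai      195
8        41    Kai      777
drop duplicate client (keep=first):
   payments client  rate_bp
2        20    Wes      546
4        31    Uma      426
5       106    Kai      690
filter rows where client in ['Kai', 'Uma']:
   payments client  rate_bp
4        31    Uma      426
5       106    Kai      690
add column rate_bp_times_payments = t['rate_bp'] * t['payments']:
   payments client  rate_bp  rate_bp_times_payments
4        31    Uma      426                   13206
5       106    Kai      690                   73140
value at position 0, column 'rate_bp_times_payments' → 13206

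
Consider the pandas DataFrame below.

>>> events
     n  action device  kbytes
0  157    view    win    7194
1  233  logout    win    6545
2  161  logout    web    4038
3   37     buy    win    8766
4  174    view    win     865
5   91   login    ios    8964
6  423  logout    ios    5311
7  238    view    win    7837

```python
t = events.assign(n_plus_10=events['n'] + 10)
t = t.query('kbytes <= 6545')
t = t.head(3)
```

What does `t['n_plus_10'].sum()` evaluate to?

598

add column n_plus_10 = events['n'] + 10:
     n  action device  kbytes  n_plus_10
0  157    view    win    7194        167
1  233  logout    win    6545        243
2  161  logout    web    4038        171
3   37     buy    win    8766         47
4  174    view    win     865        184
5   91   login    ios    8964        101
6  423  logout    ios    5311        433
7  238    view    win    7837        248
filter rows where kbytes <= 6545:
     n  action device  kbytes  n_plus_10
1  233  logout    win    6545        243
2  161  logout    web    4038        171
4  174    view    win     865        184
6  423  logout    ios    5311        433
take first 3 rows:
     n  action device  kbytes  n_plus_10
1  233  logout    win    6545        243
2  161  logout    web    4038        171
4  174    view    win     865        184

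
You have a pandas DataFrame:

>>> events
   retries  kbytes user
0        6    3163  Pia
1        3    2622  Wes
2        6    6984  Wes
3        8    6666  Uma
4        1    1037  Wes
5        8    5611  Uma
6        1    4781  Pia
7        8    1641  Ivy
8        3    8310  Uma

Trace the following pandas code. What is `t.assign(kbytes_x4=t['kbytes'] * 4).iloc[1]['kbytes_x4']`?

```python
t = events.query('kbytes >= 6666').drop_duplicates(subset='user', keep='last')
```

33240

filter rows where kbytes >= 6666:
   retries  kbytes user
2        6    6984  Wes
3        8    6666  Uma
8        3    8310  Uma
drop duplicate user (keep=last):
   retries  kbytes user
2        6    6984  Wes
8        3    8310  Uma
add column kbytes_x4 = t['kbytes'] * 4:
   retries  kbytes user  kbytes_x4
2        6    6984  Wes      27936
8        3    8310  Uma      33240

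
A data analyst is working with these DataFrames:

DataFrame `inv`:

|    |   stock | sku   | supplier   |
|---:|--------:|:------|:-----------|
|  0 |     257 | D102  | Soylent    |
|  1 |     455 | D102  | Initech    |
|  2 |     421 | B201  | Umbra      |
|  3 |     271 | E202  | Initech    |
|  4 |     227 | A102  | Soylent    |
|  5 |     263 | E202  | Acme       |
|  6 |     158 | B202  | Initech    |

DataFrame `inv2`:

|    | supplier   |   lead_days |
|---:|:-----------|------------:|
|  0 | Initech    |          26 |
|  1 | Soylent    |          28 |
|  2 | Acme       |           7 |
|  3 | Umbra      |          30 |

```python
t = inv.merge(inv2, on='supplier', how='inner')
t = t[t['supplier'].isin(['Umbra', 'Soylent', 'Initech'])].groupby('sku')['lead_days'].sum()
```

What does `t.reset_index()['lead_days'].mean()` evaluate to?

32.8

merge on 'supplier' (how='inner') → 7 rows:
   stock   sku supplier  lead_days
0    257  D102  Soylent         28
1    455  D102  Initech         26
2    421  B201    Umbra         30
3    271  E202  Initech         26
4    227  A102  Soylent         28
5    263  E202     Acme          7
6    158  B202  Initech         26
filter rows where supplier in ['Umbra', 'Soylent', 'Initech']:
   stock   sku supplier  lead_days
0    257  D102  Soylent         28
1    455  D102  Initech         26
2    421  B201    Umbra         30
3    271  E202  Initech         26
4    227  A102  Soylent         28
6    158  B202  Initech         26
group by sku, sum of lead_days:
sku
A102    28
B201    30
B202    26
D102    54
E202    26
Name: lead_days, dtype: int64
reset_index():
    sku  lead_days
0  A102         28
1  B201         30
2  B202         26
3  D102         54
4  E202         26
The mean of column 'lead_days' is 32.8.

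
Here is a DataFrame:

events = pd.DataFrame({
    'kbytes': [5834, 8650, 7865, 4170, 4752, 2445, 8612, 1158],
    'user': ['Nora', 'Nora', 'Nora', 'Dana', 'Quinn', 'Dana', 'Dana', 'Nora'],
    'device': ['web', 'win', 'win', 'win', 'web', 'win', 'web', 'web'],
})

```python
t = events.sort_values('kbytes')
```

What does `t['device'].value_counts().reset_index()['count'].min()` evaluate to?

sort by kbytes:
   kbytes   user device
7    1158   Nora    web
5    2445   Dana    win
3    4170   Dana    win
4    4752  Quinn    web
0    5834   Nora    web
2    7865   Nora    win
6    8612   Dana    web
1    8650   Nora    win
value_counts of device:
device
web    4
win    4
Name: count, dtype: int64
reset_index():
  device  count
0    web      4
1    win      4
min of column 'count' → 4

4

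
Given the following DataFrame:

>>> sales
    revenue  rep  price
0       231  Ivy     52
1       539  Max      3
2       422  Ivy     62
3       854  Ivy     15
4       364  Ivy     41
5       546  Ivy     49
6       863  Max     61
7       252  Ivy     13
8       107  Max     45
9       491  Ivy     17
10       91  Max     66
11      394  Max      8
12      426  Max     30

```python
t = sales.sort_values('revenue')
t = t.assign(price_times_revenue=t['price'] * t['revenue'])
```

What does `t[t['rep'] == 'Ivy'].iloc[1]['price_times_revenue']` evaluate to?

sort by revenue:
    revenue  rep  price
10       91  Max     66
8       107  Max     45
0       231  Ivy     52
7       252  Ivy     13
4       364  Ivy     41
11      394  Max      8
2       422  Ivy     62
12      426  Max     30
9       491  Ivy     17
1       539  Max      3
5       546  Ivy     49
3       854  Ivy     15
6       863  Max     61
add column price_times_revenue = t['price'] * t['revenue']:
    revenue  rep  price  price_times_revenue
10       91  Max     66                 6006
8       107  Max     45                 4815
0       231  Ivy     52                12012
7       252  Ivy     13                 3276
4       364  Ivy     41                14924
11      394  Max      8                 3152
2       422  Ivy     62                26164
12      426  Max     30                12780
9       491  Ivy     17                 8347
1       539  Max      3                 1617
5       546  Ivy     49                26754
3       854  Ivy     15                12810
6       863  Max     61                52643
filter rows where rep == 'Ivy':
   revenue  rep  price  price_times_revenue
0      231  Ivy     52                12012
7      252  Ivy     13                 3276
4      364  Ivy     41                14924
2      422  Ivy     62                26164
9      491  Ivy     17                 8347
5      546  Ivy     49                26754
3      854  Ivy     15                12810
So iloc[1]['price_times_revenue'] = 3276.

3276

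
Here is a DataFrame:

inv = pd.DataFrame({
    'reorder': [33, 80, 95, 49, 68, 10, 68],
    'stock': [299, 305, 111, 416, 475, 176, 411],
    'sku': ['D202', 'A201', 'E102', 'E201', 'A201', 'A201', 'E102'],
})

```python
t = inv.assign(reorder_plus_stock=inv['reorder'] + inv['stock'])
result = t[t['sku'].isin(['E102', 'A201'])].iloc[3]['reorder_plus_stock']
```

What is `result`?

add column reorder_plus_stock = inv['reorder'] + inv['stock']:
   reorder  stock   sku  reorder_plus_stock
0       33    299  D202                 332
1       80    305  A201                 385
2       95    111  E102                 206
3       49    416  E201                 465
4       68    475  A201                 543
5       10    176  A201                 186
6       68    411  E102                 479
filter rows where sku in ['E102', 'A201']:
   reorder  stock   sku  reorder_plus_stock
1       80    305  A201                 385
2       95    111  E102                 206
4       68    475  A201                 543
5       10    176  A201                 186
6       68    411  E102                 479
value at position 3, column 'reorder_plus_stock' → 186

186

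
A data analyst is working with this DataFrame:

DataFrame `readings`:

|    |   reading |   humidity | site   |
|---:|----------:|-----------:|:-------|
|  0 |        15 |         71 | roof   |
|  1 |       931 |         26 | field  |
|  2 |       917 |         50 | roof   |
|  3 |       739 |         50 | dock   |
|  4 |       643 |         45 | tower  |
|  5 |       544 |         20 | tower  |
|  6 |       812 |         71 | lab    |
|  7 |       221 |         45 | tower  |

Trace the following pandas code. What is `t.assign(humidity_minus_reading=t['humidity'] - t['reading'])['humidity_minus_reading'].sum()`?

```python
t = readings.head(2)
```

-849

take first 2 rows:
   reading  humidity   site
0       15        71   roof
1      931        26  field
add column humidity_minus_reading = t['humidity'] - t['reading']:
   reading  humidity   site  humidity_minus_reading
0       15        71   roof                      56
1      931        26  field                    -905
sum of column 'humidity_minus_reading' → -849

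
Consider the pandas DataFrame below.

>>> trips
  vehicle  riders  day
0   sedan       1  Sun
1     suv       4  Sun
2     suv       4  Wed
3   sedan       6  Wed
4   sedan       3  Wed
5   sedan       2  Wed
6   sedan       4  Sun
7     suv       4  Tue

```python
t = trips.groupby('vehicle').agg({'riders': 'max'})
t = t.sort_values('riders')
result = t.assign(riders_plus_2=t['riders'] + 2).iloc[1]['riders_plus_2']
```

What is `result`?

group by vehicle, max of riders:
         riders
vehicle        
sedan         6
suv           4
sort by riders:
         riders
vehicle        
suv           4
sedan         6
add column riders_plus_2 = t['riders'] + 2:
         riders  riders_plus_2
vehicle                       
suv           4              6
sedan         6              8

8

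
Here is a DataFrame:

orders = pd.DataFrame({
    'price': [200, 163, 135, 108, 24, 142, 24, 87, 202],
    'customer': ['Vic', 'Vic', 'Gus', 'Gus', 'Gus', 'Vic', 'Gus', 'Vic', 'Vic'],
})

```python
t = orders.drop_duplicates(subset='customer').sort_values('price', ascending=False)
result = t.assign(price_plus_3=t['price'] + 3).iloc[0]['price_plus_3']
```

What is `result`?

drop duplicate customer (keep=first):
   price customer
0    200      Vic
2    135      Gus
sort by price descending:
   price customer
0    200      Vic
2    135      Gus
add column price_plus_3 = t['price'] + 3:
   price customer  price_plus_3
0    200      Vic           203
2    135      Gus           138

203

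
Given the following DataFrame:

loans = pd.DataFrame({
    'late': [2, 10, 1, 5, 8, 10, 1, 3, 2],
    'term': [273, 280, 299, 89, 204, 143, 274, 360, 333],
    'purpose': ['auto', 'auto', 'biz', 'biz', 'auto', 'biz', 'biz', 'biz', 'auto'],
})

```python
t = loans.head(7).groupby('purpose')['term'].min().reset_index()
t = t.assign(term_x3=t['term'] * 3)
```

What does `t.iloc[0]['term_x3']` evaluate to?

take first 7 rows:
   late  term purpose
0     2   273    auto
1    10   280    auto
2     1   299     biz
3     5    89     biz
4     8   204    auto
5    10   143     biz
6     1   274     biz
group by purpose, min of term:
purpose
auto    204
biz      89
Name: term, dtype: int64
reset_index():
  purpose  term
0    auto   204
1     biz    89
add column term_x3 = t['term'] * 3:
  purpose  term  term_x3
0    auto   204      612
1     biz    89      267
Hence 612.

612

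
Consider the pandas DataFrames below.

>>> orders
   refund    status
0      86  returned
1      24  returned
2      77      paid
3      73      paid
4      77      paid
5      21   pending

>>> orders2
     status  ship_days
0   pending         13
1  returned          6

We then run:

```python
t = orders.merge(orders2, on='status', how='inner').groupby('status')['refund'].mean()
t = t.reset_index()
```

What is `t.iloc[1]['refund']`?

merge on 'status' (how='inner') → 3 rows:
   refund    status  ship_days
0      86  returned          6
1      24  returned          6
2      21   pending         13
group by status, mean of refund:
status
pending     21.0
returned    55.0
Name: refund, dtype: float64
reset_index():
     status  refund
0   pending    21.0
1  returned    55.0
value at position 1, column 'refund' → 55.0

55.0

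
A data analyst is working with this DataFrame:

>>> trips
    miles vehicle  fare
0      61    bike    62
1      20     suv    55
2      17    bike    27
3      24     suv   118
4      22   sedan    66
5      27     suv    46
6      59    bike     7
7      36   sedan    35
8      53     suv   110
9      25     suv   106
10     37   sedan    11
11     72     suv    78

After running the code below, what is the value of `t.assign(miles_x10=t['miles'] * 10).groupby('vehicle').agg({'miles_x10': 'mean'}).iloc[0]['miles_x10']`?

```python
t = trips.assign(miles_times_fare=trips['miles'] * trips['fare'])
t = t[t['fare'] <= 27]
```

380.0

add column miles_times_fare = trips['miles'] * trips['fare']:
    miles vehicle  fare  miles_times_fare
0      61    bike    62              3782
1      20     suv    55              1100
2      17    bike    27               459
3      24     suv   118              2832
4      22   sedan    66              1452
5      27     suv    46              1242
6      59    bike     7               413
7      36   sedan    35              1260
8      53     suv   110              5830
9      25     suv   106              2650
10     37   sedan    11               407
11     72     suv    78              5616
filter rows where fare <= 27:
    miles vehicle  fare  miles_times_fare
2      17    bike    27               459
6      59    bike     7               413
10     37   sedan    11               407
add column miles_x10 = t['miles'] * 10:
    miles vehicle  fare  miles_times_fare  miles_x10
2      17    bike    27               459        170
6      59    bike     7               413        590
10     37   sedan    11               407        370
group by vehicle, mean of miles_x10:
         miles_x10
vehicle           
bike         380.0
sedan        370.0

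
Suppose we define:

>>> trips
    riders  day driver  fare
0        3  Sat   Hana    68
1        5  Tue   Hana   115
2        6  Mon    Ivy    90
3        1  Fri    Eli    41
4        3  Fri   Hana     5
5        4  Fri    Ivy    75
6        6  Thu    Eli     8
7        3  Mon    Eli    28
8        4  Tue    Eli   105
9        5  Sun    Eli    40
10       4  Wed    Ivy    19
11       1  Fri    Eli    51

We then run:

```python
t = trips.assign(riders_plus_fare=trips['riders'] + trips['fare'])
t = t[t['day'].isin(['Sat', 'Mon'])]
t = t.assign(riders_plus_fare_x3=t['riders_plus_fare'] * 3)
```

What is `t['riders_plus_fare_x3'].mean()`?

add column riders_plus_fare = trips['riders'] + trips['fare']:
    riders  day driver  fare  riders_plus_fare
0        3  Sat   Hana    68                71
1        5  Tue   Hana   115               120
2        6  Mon    Ivy    90                96
3        1  Fri    Eli    41                42
4        3  Fri   Hana     5                 8
5        4  Fri    Ivy    75                79
6        6  Thu    Eli     8                14
7        3  Mon    Eli    28                31
8        4  Tue    Eli   105               109
9        5  Sun    Eli    40                45
10       4  Wed    Ivy    19                23
11       1  Fri    Eli    51                52
filter rows where day in ['Sat', 'Mon']:
   riders  day driver  fare  riders_plus_fare
0       3  Sat   Hana    68                71
2       6  Mon    Ivy    90                96
7       3  Mon    Eli    28                31
add column riders_plus_fare_x3 = t['riders_plus_fare'] * 3:
   riders  day driver  fare  riders_plus_fare  riders_plus_fare_x3
0       3  Sat   Hana    68                71                  213
2       6  Mon    Ivy    90                96                  288
7       3  Mon    Eli    28                31                   93

198.0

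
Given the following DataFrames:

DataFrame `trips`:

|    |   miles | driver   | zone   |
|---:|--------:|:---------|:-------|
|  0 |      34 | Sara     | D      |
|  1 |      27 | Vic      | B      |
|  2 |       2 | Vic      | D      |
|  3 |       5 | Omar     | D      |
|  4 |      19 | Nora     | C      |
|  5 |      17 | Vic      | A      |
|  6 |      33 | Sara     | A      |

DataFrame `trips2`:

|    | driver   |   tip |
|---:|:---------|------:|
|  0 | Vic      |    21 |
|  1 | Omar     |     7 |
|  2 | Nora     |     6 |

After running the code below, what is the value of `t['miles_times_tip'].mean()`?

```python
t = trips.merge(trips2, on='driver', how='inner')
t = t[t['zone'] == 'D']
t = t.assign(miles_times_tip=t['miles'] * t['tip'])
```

38.5

merge on 'driver' (how='inner') → 5 rows:
   miles driver zone  tip
0     27    Vic    B   21
1      2    Vic    D   21
2      5   Omar    D    7
3     19   Nora    C    6
4     17    Vic    A   21
filter rows where zone == 'D':
   miles driver zone  tip
1      2    Vic    D   21
2      5   Omar    D    7
add column miles_times_tip = t['miles'] * t['tip']:
   miles driver zone  tip  miles_times_tip
1      2    Vic    D   21               42
2      5   Omar    D    7               35
The mean of column 'miles_times_tip' is 38.5.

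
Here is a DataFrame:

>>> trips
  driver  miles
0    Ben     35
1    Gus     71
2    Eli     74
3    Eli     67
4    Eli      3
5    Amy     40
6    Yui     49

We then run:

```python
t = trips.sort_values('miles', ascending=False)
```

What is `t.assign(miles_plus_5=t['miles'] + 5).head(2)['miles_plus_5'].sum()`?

sort by miles descending:
  driver  miles
2    Eli     74
1    Gus     71
3    Eli     67
6    Yui     49
5    Amy     40
0    Ben     35
4    Eli      3
add column miles_plus_5 = t['miles'] + 5:
  driver  miles  miles_plus_5
2    Eli     74            79
1    Gus     71            76
3    Eli     67            72
6    Yui     49            54
5    Amy     40            45
0    Ben     35            40
4    Eli      3             8
take first 2 rows:
  driver  miles  miles_plus_5
2    Eli     74            79
1    Gus     71            76
Finally, sum of column 'miles_plus_5' = 155.

155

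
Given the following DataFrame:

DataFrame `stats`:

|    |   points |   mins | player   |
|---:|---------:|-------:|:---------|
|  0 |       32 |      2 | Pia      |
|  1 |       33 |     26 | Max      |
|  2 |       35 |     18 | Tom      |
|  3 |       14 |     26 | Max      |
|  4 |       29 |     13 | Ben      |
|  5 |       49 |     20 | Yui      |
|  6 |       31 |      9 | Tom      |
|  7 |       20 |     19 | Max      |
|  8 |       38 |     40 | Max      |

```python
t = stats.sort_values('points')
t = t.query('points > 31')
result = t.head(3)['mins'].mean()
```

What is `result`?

15.3333333333

sort by points:
   points  mins player
3      14    26    Max
7      20    19    Max
4      29    13    Ben
6      31     9    Tom
0      32     2    Pia
1      33    26    Max
2      35    18    Tom
8      38    40    Max
5      49    20    Yui
filter rows where points > 31:
   points  mins player
0      32     2    Pia
1      33    26    Max
2      35    18    Tom
8      38    40    Max
5      49    20    Yui
take first 3 rows:
   points  mins player
0      32     2    Pia
1      33    26    Max
2      35    18    Tom
So mean() = 15.3333333333.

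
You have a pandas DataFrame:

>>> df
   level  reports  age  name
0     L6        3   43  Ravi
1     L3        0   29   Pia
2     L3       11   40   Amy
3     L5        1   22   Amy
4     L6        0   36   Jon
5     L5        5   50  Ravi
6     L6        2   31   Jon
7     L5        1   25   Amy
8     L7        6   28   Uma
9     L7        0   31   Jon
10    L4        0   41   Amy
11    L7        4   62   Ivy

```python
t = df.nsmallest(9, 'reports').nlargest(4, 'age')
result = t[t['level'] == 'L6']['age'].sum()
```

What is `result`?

take 9 rows with smallest reports:
   level  reports  age  name
1     L3        0   29   Pia
4     L6        0   36   Jon
9     L7        0   31   Jon
10    L4        0   41   Amy
3     L5        1   22   Amy
7     L5        1   25   Amy
6     L6        2   31   Jon
0     L6        3   43  Ravi
11    L7        4   62   Ivy
take 4 rows with largest age:
   level  reports  age  name
11    L7        4   62   Ivy
0     L6        3   43  Ravi
10    L4        0   41   Amy
4     L6        0   36   Jon
filter rows where level == 'L6':
  level  reports  age  name
0    L6        3   43  Ravi
4    L6        0   36   Jon
Taking the sum of column 'age' gives 79.

79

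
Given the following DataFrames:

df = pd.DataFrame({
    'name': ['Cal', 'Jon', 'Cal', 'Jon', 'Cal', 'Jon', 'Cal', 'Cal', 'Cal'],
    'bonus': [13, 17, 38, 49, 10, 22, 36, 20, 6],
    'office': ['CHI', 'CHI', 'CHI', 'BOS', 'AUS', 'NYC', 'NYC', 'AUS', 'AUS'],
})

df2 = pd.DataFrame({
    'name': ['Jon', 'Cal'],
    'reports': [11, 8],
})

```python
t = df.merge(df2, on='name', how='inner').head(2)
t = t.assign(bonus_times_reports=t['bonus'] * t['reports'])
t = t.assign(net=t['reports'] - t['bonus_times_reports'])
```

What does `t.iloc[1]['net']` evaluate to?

merge on 'name' (how='inner') → 9 rows:
  name  bonus office  reports
0  Cal     13    CHI        8
1  Jon     17    CHI       11
2  Cal     38    CHI        8
3  Jon     49    BOS       11
4  Cal     10    AUS        8
5  Jon     22    NYC       11
6  Cal     36    NYC        8
7  Cal     20    AUS        8
8  Cal      6    AUS        8
take first 2 rows:
  name  bonus office  reports
0  Cal     13    CHI        8
1  Jon     17    CHI       11
add column bonus_times_reports = t['bonus'] * t['reports']:
  name  bonus office  reports  bonus_times_reports
0  Cal     13    CHI        8                  104
1  Jon     17    CHI       11                  187
add column net = t['reports'] - t['bonus_times_reports']:
  name  bonus office  reports  bonus_times_reports  net
0  Cal     13    CHI        8                  104  -96
1  Jon     17    CHI       11                  187 -176
The value at position 1, column 'net' is -176.

-176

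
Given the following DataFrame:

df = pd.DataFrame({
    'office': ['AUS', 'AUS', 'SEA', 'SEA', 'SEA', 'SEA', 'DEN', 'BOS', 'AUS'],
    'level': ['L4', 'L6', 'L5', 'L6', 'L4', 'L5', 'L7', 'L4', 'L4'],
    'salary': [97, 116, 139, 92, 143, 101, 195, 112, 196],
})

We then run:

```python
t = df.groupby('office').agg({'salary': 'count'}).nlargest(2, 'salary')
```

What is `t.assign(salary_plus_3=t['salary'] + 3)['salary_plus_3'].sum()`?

13

group by office, count of salary:
        salary
office        
AUS          3
BOS          1
DEN          1
SEA          4
take 2 rows with largest salary:
        salary
office        
SEA          4
AUS          3
add column salary_plus_3 = t['salary'] + 3:
        salary  salary_plus_3
office                       
SEA          4              7
AUS          3              6
The sum of column 'salary_plus_3' is 13.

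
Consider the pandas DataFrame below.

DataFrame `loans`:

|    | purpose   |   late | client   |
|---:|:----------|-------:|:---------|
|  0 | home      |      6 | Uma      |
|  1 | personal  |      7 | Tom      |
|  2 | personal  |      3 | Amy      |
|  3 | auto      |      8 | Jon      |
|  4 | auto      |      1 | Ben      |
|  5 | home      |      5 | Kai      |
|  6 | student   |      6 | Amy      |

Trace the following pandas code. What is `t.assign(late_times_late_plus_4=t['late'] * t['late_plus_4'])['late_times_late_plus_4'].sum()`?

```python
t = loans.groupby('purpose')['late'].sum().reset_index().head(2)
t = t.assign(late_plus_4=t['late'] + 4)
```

282

group by purpose, sum of late:
purpose
auto         9
home        11
personal    10
student      6
Name: late, dtype: int64
reset_index():
    purpose  late
0      auto     9
1      home    11
2  personal    10
3   student     6
take first 2 rows:
  purpose  late
0    auto     9
1    home    11
add column late_plus_4 = t['late'] + 4:
  purpose  late  late_plus_4
0    auto     9           13
1    home    11           15
add column late_times_late_plus_4 = t['late'] * t['late_plus_4']:
  purpose  late  late_plus_4  late_times_late_plus_4
0    auto     9           13                     117
1    home    11           15                     165
sum of column 'late_times_late_plus_4' → 282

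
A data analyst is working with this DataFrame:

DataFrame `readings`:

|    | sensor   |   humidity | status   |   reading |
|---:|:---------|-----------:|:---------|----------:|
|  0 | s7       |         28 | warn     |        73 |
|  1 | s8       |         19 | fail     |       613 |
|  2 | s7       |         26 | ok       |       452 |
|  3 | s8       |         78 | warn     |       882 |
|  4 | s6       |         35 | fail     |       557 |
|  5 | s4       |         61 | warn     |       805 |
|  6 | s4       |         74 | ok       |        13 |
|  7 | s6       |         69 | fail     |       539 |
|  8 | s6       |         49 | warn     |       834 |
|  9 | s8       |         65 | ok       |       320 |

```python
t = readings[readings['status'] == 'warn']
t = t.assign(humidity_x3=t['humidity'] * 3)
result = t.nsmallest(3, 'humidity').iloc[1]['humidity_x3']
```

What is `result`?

filter rows where status == 'warn':
  sensor  humidity status  reading
0     s7        28   warn       73
3     s8        78   warn      882
5     s4        61   warn      805
8     s6        49   warn      834
add column humidity_x3 = t['humidity'] * 3:
  sensor  humidity status  reading  humidity_x3
0     s7        28   warn       73           84
3     s8        78   warn      882          234
5     s4        61   warn      805          183
8     s6        49   warn      834          147
take 3 rows with smallest humidity:
  sensor  humidity status  reading  humidity_x3
0     s7        28   warn       73           84
8     s6        49   warn      834          147
5     s4        61   warn      805          183
Finally, value at position 1, column 'humidity_x3' = 147.

147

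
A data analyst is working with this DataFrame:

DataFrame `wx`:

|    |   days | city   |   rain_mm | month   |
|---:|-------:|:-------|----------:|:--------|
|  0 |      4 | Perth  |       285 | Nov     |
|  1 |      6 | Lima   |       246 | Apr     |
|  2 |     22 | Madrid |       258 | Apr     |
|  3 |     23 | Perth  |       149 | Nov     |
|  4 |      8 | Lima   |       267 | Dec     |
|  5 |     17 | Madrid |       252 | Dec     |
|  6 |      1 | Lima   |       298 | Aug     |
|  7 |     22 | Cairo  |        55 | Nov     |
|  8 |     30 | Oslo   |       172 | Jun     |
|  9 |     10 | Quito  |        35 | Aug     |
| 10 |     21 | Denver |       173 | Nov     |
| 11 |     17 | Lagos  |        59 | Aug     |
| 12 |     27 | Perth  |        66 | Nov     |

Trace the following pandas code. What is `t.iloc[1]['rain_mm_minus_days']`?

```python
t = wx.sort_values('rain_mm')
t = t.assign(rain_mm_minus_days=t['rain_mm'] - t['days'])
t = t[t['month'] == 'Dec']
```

sort by rain_mm:
    days    city  rain_mm month
9     10   Quito       35   Aug
7     22   Cairo       55   Nov
11    17   Lagos       59   Aug
12    27   Perth       66   Nov
3     23   Perth      149   Nov
8     30    Oslo      172   Jun
10    21  Denver      173   Nov
1      6    Lima      246   Apr
5     17  Madrid      252   Dec
2     22  Madrid      258   Apr
4      8    Lima      267   Dec
0      4   Perth      285   Nov
6      1    Lima      298   Aug
add column rain_mm_minus_days = t['rain_mm'] - t['days']:
    days    city  rain_mm month  rain_mm_minus_days
9     10   Quito       35   Aug                  25
7     22   Cairo       55   Nov                  33
11    17   Lagos       59   Aug                  42
12    27   Perth       66   Nov                  39
3     23   Perth      149   Nov                 126
8     30    Oslo      172   Jun                 142
10    21  Denver      173   Nov                 152
1      6    Lima      246   Apr                 240
5     17  Madrid      252   Dec                 235
2     22  Madrid      258   Apr                 236
4      8    Lima      267   Dec                 259
0      4   Perth      285   Nov                 281
6      1    Lima      298   Aug                 297
filter rows where month == 'Dec':
   days    city  rain_mm month  rain_mm_minus_days
5    17  Madrid      252   Dec                 235
4     8    Lima      267   Dec                 259
Reading off the value at position 1, column 'rain_mm_minus_days', we get 259.

259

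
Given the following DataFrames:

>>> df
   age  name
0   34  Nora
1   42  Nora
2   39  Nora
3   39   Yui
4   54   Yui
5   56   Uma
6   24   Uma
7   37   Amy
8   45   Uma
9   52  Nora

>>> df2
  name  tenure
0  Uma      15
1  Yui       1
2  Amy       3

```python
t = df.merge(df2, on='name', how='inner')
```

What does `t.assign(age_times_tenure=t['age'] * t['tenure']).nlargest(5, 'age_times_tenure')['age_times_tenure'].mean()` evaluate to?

merge on 'name' (how='inner') → 6 rows:
   age name  tenure
0   39  Yui       1
1   54  Yui       1
2   56  Uma      15
3   24  Uma      15
4   37  Amy       3
5   45  Uma      15
add column age_times_tenure = t['age'] * t['tenure']:
   age name  tenure  age_times_tenure
0   39  Yui       1                39
1   54  Yui       1                54
2   56  Uma      15               840
3   24  Uma      15               360
4   37  Amy       3               111
5   45  Uma      15               675
take 5 rows with largest age_times_tenure:
   age name  tenure  age_times_tenure
2   56  Uma      15               840
5   45  Uma      15               675
3   24  Uma      15               360
4   37  Amy       3               111
1   54  Yui       1                54
mean of column 'age_times_tenure' → 408.0

408.0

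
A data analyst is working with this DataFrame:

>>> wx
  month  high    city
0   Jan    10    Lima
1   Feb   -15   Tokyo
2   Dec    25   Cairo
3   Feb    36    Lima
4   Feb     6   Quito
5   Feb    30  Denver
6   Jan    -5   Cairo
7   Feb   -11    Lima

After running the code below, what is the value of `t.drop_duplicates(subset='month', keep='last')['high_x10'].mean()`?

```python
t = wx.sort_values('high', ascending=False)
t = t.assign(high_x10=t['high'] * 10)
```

sort by high descending:
  month  high    city
3   Feb    36    Lima
5   Feb    30  Denver
2   Dec    25   Cairo
0   Jan    10    Lima
4   Feb     6   Quito
6   Jan    -5   Cairo
7   Feb   -11    Lima
1   Feb   -15   Tokyo
add column high_x10 = t['high'] * 10:
  month  high    city  high_x10
3   Feb    36    Lima       360
5   Feb    30  Denver       300
2   Dec    25   Cairo       250
0   Jan    10    Lima       100
4   Feb     6   Quito        60
6   Jan    -5   Cairo       -50
7   Feb   -11    Lima      -110
1   Feb   -15   Tokyo      -150
drop duplicate month (keep=last):
  month  high   city  high_x10
2   Dec    25  Cairo       250
6   Jan    -5  Cairo       -50
1   Feb   -15  Tokyo      -150
So mean() = 16.6666666667.

16.6666666667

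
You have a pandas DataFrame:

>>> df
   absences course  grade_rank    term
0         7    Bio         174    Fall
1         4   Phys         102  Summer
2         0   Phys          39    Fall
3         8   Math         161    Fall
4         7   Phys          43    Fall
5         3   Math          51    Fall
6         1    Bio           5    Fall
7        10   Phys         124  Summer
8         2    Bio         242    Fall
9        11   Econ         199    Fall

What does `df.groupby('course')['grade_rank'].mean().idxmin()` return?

Phys

group by course, mean of grade_rank:
course
Bio     140.333333
Econ    199.000000
Math    106.000000
Phys     77.000000
Name: grade_rank, dtype: float64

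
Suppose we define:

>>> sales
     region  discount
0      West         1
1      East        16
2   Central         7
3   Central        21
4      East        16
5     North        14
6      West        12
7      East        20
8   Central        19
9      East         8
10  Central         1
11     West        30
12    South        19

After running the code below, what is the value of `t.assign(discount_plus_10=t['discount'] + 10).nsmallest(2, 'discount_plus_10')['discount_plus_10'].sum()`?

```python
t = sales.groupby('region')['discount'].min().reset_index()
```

22

group by region, min of discount:
region
Central     1
East        8
North      14
South      19
West        1
Name: discount, dtype: int64
reset_index():
    region  discount
0  Central         1
1     East         8
2    North        14
3    South        19
4     West         1
add column discount_plus_10 = t['discount'] + 10:
    region  discount  discount_plus_10
0  Central         1                11
1     East         8                18
2    North        14                24
3    South        19                29
4     West         1                11
take 2 rows with smallest discount_plus_10:
    region  discount  discount_plus_10
0  Central         1                11
4     West         1                11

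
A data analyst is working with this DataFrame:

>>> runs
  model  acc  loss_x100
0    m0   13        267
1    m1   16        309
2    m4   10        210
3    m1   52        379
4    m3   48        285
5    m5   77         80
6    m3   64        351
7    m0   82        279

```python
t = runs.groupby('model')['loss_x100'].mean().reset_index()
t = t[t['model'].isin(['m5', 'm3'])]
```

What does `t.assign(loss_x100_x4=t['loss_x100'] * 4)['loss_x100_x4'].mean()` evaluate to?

group by model, mean of loss_x100:
model
m0    273.0
m1    344.0
m3    318.0
m4    210.0
m5     80.0
Name: loss_x100, dtype: float64
reset_index():
  model  loss_x100
0    m0      273.0
1    m1      344.0
2    m3      318.0
3    m4      210.0
4    m5       80.0
filter rows where model in ['m5', 'm3']:
  model  loss_x100
2    m3      318.0
4    m5       80.0
add column loss_x100_x4 = t['loss_x100'] * 4:
  model  loss_x100  loss_x100_x4
2    m3      318.0        1272.0
4    m5       80.0         320.0
So mean() = 796.0.

796.0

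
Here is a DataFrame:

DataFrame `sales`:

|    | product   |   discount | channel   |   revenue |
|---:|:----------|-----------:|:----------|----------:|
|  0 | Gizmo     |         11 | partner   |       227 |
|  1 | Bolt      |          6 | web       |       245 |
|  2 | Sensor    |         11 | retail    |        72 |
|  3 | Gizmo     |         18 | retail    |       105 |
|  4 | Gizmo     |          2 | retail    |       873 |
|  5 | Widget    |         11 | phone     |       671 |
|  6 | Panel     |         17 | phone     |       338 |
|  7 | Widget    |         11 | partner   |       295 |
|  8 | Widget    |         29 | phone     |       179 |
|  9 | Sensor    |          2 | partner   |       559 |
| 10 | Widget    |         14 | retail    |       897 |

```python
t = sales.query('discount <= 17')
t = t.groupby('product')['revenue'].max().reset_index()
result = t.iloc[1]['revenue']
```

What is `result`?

873

filter rows where discount <= 17:
   product  discount  channel  revenue
0    Gizmo        11  partner      227
1     Bolt         6      web      245
2   Sensor        11   retail       72
4    Gizmo         2   retail      873
5   Widget        11    phone      671
6    Panel        17    phone      338
7   Widget        11  partner      295
9   Sensor         2  partner      559
10  Widget        14   retail      897
group by product, max of revenue:
product
Bolt      245
Gizmo     873
Panel     338
Sensor    559
Widget    897
Name: revenue, dtype: int64
reset_index():
  product  revenue
0    Bolt      245
1   Gizmo      873
2   Panel      338
3  Sensor      559
4  Widget      897
Hence 873.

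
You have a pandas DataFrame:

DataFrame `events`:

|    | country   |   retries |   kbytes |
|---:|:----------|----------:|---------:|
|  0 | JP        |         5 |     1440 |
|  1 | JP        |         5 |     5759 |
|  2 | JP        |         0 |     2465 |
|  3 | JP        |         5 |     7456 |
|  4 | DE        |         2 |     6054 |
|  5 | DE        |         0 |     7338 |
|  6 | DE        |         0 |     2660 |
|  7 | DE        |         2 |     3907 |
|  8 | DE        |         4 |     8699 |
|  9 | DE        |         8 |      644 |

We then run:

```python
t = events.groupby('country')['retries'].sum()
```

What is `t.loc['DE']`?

group by country, sum of retries:
country
DE    16
JP    15
Name: retries, dtype: int64
value at index 'DE' → 16

16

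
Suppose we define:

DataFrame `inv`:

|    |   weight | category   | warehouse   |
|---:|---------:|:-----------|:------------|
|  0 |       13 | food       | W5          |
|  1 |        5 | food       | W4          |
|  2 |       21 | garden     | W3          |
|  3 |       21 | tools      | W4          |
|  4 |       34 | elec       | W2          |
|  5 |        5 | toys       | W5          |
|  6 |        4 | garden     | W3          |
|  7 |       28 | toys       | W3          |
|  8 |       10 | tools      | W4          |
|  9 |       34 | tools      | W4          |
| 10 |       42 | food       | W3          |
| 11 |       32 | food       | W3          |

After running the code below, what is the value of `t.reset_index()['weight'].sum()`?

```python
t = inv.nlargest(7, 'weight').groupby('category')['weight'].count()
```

7

take 7 rows with largest weight:
    weight category warehouse
10      42     food        W3
4       34     elec        W2
9       34    tools        W4
11      32     food        W3
7       28     toys        W3
2       21   garden        W3
3       21    tools        W4
group by category, count of weight:
category
elec      1
food      2
garden    1
tools     2
toys      1
Name: weight, dtype: int64
reset_index():
  category  weight
0     elec       1
1     food       2
2   garden       1
3    tools       2
4     toys       1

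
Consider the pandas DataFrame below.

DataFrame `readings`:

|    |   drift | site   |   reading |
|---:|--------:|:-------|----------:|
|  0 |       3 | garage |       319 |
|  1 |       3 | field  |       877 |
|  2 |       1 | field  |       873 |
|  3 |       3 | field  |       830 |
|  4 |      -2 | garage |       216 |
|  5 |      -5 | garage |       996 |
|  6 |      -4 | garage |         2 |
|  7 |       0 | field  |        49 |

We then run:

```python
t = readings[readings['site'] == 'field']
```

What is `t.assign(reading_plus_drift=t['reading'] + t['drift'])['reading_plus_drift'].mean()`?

659.0

filter rows where site == 'field':
   drift   site  reading
1      3  field      877
2      1  field      873
3      3  field      830
7      0  field       49
add column reading_plus_drift = t['reading'] + t['drift']:
   drift   site  reading  reading_plus_drift
1      3  field      877                 880
2      1  field      873                 874
3      3  field      830                 833
7      0  field       49                  49
So mean() = 659.0.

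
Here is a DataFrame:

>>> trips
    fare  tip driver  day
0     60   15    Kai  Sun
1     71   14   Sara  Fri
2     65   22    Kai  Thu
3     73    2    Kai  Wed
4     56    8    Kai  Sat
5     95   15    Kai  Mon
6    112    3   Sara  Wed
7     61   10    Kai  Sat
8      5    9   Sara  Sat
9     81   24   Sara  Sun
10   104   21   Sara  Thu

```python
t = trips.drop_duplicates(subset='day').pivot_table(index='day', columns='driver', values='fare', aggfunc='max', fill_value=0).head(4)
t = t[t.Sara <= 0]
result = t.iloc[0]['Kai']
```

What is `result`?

drop duplicate day (keep=first):
   fare  tip driver  day
0    60   15    Kai  Sun
1    71   14   Sara  Fri
2    65   22    Kai  Thu
3    73    2    Kai  Wed
4    56    8    Kai  Sat
5    95   15    Kai  Mon
pivot: rows=day, cols=driver, max(fare):
driver  Kai  Sara
day              
Fri       0    71
Mon      95     0
Sat      56     0
Sun      60     0
Thu      65     0
Wed      73     0
take first 4 rows:
driver  Kai  Sara
day              
Fri       0    71
Mon      95     0
Sat      56     0
Sun      60     0
filter rows where Sara <= 0:
driver  Kai  Sara
day              
Mon      95     0
Sat      56     0
Sun      60     0
So iloc[0]['Kai'] = 95.

95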